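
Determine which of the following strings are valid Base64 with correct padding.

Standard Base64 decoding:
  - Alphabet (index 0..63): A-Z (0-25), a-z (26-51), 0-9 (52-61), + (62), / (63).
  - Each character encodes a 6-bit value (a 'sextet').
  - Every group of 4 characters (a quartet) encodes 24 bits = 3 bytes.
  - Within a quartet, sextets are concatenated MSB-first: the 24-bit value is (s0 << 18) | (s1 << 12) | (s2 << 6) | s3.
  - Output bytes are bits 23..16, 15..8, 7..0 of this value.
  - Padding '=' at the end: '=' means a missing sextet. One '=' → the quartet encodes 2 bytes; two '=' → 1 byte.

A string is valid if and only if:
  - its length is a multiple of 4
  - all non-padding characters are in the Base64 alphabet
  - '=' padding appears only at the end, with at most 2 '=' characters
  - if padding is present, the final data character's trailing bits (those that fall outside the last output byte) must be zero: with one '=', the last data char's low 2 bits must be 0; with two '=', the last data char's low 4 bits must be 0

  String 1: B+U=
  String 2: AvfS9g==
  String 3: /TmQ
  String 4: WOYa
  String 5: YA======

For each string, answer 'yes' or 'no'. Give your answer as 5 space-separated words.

Answer: yes yes yes yes no

Derivation:
String 1: 'B+U=' → valid
String 2: 'AvfS9g==' → valid
String 3: '/TmQ' → valid
String 4: 'WOYa' → valid
String 5: 'YA======' → invalid (6 pad chars (max 2))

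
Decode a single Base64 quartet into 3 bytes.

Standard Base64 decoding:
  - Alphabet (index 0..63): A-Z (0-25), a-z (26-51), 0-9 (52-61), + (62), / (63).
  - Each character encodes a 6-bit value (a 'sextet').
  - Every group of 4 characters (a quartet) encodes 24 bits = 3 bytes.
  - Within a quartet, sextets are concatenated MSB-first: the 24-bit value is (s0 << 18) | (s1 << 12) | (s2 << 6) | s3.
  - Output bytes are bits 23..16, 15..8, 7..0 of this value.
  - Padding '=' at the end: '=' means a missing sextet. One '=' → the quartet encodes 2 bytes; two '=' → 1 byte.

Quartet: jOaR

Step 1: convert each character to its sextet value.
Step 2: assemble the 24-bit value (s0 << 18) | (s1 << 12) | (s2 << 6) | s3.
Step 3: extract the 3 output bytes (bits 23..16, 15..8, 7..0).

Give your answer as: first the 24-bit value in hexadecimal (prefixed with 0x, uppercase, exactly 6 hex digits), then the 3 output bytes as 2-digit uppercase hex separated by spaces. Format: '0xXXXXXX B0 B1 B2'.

Sextets: j=35, O=14, a=26, R=17
24-bit: (35<<18) | (14<<12) | (26<<6) | 17
      = 0x8C0000 | 0x00E000 | 0x000680 | 0x000011
      = 0x8CE691
Bytes: (v>>16)&0xFF=8C, (v>>8)&0xFF=E6, v&0xFF=91

Answer: 0x8CE691 8C E6 91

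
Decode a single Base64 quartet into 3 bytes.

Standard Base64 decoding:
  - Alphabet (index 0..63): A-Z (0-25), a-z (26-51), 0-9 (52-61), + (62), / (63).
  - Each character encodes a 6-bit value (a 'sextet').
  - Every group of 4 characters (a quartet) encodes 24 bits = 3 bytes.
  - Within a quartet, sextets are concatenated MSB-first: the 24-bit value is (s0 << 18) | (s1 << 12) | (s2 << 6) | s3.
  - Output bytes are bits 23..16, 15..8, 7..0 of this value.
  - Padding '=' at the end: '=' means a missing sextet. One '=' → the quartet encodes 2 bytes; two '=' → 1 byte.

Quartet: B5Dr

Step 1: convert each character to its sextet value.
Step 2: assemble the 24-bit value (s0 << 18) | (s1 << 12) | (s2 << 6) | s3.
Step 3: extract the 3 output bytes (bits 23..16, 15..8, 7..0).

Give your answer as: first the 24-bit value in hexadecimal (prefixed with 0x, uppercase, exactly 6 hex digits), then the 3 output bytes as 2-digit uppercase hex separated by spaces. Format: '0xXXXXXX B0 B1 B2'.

Sextets: B=1, 5=57, D=3, r=43
24-bit: (1<<18) | (57<<12) | (3<<6) | 43
      = 0x040000 | 0x039000 | 0x0000C0 | 0x00002B
      = 0x0790EB
Bytes: (v>>16)&0xFF=07, (v>>8)&0xFF=90, v&0xFF=EB

Answer: 0x0790EB 07 90 EB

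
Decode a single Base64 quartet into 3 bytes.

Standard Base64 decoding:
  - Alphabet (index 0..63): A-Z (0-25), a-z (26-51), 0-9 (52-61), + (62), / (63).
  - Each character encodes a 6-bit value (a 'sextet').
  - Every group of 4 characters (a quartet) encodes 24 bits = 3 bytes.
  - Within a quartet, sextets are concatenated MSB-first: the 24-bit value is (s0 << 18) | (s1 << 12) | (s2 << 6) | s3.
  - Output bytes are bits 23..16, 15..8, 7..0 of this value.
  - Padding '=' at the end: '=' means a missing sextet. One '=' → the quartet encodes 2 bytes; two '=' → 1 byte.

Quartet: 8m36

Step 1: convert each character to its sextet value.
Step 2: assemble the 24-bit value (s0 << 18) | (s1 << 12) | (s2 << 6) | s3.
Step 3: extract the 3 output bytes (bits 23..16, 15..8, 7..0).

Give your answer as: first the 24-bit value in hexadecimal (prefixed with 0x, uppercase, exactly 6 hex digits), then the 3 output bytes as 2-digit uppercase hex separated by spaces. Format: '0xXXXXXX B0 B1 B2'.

Answer: 0xF26DFA F2 6D FA

Derivation:
Sextets: 8=60, m=38, 3=55, 6=58
24-bit: (60<<18) | (38<<12) | (55<<6) | 58
      = 0xF00000 | 0x026000 | 0x000DC0 | 0x00003A
      = 0xF26DFA
Bytes: (v>>16)&0xFF=F2, (v>>8)&0xFF=6D, v&0xFF=FA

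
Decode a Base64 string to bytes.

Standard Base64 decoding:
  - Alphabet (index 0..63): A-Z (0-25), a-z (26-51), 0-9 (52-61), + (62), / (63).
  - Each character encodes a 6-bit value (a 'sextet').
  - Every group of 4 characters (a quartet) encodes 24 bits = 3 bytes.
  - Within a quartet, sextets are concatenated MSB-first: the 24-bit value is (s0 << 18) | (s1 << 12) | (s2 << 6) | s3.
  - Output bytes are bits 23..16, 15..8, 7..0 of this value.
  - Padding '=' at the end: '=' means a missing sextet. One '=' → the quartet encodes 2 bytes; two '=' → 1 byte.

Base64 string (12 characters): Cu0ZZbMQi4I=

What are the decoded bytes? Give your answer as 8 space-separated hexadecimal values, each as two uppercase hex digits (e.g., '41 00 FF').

Answer: 0A ED 19 65 B3 10 8B 82

Derivation:
After char 0 ('C'=2): chars_in_quartet=1 acc=0x2 bytes_emitted=0
After char 1 ('u'=46): chars_in_quartet=2 acc=0xAE bytes_emitted=0
After char 2 ('0'=52): chars_in_quartet=3 acc=0x2BB4 bytes_emitted=0
After char 3 ('Z'=25): chars_in_quartet=4 acc=0xAED19 -> emit 0A ED 19, reset; bytes_emitted=3
After char 4 ('Z'=25): chars_in_quartet=1 acc=0x19 bytes_emitted=3
After char 5 ('b'=27): chars_in_quartet=2 acc=0x65B bytes_emitted=3
After char 6 ('M'=12): chars_in_quartet=3 acc=0x196CC bytes_emitted=3
After char 7 ('Q'=16): chars_in_quartet=4 acc=0x65B310 -> emit 65 B3 10, reset; bytes_emitted=6
After char 8 ('i'=34): chars_in_quartet=1 acc=0x22 bytes_emitted=6
After char 9 ('4'=56): chars_in_quartet=2 acc=0x8B8 bytes_emitted=6
After char 10 ('I'=8): chars_in_quartet=3 acc=0x22E08 bytes_emitted=6
Padding '=': partial quartet acc=0x22E08 -> emit 8B 82; bytes_emitted=8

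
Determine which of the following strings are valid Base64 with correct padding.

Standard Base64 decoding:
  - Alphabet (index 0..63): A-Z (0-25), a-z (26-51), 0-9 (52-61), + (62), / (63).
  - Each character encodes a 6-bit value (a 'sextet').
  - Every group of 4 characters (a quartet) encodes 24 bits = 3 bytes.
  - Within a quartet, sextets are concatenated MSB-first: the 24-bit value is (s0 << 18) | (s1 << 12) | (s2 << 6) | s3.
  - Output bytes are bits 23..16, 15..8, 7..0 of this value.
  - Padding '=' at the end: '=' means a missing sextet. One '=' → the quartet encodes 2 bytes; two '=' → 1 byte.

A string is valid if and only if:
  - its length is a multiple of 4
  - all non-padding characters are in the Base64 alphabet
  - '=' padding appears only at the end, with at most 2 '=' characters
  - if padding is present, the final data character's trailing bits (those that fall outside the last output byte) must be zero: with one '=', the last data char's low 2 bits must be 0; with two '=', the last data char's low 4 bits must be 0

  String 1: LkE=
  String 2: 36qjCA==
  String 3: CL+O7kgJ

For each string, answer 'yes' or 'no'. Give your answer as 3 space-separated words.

Answer: yes yes yes

Derivation:
String 1: 'LkE=' → valid
String 2: '36qjCA==' → valid
String 3: 'CL+O7kgJ' → valid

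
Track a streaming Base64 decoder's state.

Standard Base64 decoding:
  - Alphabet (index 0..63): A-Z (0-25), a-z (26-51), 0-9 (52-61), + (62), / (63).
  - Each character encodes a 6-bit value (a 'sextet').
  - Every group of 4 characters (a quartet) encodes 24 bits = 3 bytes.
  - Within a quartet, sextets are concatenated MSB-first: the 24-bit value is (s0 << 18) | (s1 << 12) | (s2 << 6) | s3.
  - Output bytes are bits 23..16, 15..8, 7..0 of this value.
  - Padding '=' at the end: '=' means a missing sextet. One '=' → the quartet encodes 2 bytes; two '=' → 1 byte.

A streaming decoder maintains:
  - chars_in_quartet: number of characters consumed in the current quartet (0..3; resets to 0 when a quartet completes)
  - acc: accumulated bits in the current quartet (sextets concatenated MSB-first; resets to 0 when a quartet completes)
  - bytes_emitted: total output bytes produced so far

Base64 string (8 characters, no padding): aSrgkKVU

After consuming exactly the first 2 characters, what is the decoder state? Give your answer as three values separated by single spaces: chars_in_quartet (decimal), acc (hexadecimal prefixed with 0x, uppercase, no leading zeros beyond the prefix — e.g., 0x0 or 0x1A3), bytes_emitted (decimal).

After char 0 ('a'=26): chars_in_quartet=1 acc=0x1A bytes_emitted=0
After char 1 ('S'=18): chars_in_quartet=2 acc=0x692 bytes_emitted=0

Answer: 2 0x692 0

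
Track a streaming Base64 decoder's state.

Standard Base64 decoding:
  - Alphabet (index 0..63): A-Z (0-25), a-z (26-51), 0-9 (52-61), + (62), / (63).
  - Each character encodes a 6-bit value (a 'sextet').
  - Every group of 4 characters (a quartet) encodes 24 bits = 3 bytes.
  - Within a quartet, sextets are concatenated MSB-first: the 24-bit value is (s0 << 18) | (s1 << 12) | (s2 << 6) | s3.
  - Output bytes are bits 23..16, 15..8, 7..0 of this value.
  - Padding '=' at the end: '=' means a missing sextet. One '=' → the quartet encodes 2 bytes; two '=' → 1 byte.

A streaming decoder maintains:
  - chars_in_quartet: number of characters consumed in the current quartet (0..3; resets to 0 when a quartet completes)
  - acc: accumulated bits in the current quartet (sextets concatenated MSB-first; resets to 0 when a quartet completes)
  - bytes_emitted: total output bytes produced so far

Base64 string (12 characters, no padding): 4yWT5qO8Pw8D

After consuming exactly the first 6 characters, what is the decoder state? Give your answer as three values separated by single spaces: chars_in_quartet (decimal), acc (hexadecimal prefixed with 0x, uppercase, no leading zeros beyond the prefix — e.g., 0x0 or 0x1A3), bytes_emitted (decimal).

After char 0 ('4'=56): chars_in_quartet=1 acc=0x38 bytes_emitted=0
After char 1 ('y'=50): chars_in_quartet=2 acc=0xE32 bytes_emitted=0
After char 2 ('W'=22): chars_in_quartet=3 acc=0x38C96 bytes_emitted=0
After char 3 ('T'=19): chars_in_quartet=4 acc=0xE32593 -> emit E3 25 93, reset; bytes_emitted=3
After char 4 ('5'=57): chars_in_quartet=1 acc=0x39 bytes_emitted=3
After char 5 ('q'=42): chars_in_quartet=2 acc=0xE6A bytes_emitted=3

Answer: 2 0xE6A 3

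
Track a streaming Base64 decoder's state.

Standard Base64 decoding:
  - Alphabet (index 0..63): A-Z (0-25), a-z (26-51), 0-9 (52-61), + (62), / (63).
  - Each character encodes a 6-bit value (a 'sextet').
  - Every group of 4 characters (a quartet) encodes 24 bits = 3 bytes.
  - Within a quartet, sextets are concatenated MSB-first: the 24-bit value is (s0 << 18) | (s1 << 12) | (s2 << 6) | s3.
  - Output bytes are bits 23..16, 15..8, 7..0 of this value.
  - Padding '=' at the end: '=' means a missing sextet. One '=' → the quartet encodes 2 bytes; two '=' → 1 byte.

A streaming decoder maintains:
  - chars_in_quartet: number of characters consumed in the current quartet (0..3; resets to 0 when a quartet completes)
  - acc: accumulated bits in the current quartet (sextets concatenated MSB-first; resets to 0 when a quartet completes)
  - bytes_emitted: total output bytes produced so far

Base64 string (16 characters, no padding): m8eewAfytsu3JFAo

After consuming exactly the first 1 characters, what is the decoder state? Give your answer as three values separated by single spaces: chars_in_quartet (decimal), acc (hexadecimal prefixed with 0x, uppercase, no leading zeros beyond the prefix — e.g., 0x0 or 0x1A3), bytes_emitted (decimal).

Answer: 1 0x26 0

Derivation:
After char 0 ('m'=38): chars_in_quartet=1 acc=0x26 bytes_emitted=0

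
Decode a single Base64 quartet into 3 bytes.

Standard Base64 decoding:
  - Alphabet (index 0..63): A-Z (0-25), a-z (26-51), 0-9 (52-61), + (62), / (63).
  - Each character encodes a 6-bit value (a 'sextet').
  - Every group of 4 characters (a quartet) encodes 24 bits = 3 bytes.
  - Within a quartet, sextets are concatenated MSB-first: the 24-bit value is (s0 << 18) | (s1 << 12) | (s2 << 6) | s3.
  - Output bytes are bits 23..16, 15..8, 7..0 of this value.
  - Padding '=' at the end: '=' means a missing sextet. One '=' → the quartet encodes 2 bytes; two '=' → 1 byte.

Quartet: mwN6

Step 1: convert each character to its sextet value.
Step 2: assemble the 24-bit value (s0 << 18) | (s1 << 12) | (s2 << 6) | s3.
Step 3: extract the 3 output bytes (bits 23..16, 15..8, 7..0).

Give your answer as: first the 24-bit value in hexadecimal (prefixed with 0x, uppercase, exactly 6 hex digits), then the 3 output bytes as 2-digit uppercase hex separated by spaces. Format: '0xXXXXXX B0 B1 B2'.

Sextets: m=38, w=48, N=13, 6=58
24-bit: (38<<18) | (48<<12) | (13<<6) | 58
      = 0x980000 | 0x030000 | 0x000340 | 0x00003A
      = 0x9B037A
Bytes: (v>>16)&0xFF=9B, (v>>8)&0xFF=03, v&0xFF=7A

Answer: 0x9B037A 9B 03 7A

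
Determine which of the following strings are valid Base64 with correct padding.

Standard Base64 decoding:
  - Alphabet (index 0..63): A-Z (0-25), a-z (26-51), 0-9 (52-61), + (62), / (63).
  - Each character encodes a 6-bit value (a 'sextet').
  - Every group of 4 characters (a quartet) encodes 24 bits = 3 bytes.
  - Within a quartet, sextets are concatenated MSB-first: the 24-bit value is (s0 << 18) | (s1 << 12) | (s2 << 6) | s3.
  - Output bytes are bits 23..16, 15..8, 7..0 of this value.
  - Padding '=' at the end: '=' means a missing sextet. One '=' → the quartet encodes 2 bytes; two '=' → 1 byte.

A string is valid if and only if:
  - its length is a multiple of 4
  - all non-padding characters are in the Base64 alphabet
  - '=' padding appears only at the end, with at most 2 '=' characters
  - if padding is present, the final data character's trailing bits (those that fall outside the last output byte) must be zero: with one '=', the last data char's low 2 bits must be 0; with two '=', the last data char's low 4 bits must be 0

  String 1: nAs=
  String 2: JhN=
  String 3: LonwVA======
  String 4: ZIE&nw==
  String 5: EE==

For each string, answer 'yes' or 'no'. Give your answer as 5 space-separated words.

Answer: yes no no no no

Derivation:
String 1: 'nAs=' → valid
String 2: 'JhN=' → invalid (bad trailing bits)
String 3: 'LonwVA======' → invalid (6 pad chars (max 2))
String 4: 'ZIE&nw==' → invalid (bad char(s): ['&'])
String 5: 'EE==' → invalid (bad trailing bits)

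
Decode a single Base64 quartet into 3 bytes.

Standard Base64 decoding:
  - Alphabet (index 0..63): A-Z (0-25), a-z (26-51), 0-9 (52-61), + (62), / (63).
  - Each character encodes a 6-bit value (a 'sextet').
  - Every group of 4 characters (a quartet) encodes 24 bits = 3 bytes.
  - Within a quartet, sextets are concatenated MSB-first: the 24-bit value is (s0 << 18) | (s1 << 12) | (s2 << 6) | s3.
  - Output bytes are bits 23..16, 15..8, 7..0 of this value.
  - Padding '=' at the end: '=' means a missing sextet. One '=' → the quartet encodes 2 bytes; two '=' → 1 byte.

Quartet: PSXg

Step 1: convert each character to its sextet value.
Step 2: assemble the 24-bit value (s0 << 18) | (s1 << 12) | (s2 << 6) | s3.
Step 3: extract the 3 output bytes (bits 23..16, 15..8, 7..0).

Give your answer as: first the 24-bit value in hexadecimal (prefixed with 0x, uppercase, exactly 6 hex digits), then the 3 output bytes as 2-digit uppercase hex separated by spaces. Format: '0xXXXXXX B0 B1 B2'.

Sextets: P=15, S=18, X=23, g=32
24-bit: (15<<18) | (18<<12) | (23<<6) | 32
      = 0x3C0000 | 0x012000 | 0x0005C0 | 0x000020
      = 0x3D25E0
Bytes: (v>>16)&0xFF=3D, (v>>8)&0xFF=25, v&0xFF=E0

Answer: 0x3D25E0 3D 25 E0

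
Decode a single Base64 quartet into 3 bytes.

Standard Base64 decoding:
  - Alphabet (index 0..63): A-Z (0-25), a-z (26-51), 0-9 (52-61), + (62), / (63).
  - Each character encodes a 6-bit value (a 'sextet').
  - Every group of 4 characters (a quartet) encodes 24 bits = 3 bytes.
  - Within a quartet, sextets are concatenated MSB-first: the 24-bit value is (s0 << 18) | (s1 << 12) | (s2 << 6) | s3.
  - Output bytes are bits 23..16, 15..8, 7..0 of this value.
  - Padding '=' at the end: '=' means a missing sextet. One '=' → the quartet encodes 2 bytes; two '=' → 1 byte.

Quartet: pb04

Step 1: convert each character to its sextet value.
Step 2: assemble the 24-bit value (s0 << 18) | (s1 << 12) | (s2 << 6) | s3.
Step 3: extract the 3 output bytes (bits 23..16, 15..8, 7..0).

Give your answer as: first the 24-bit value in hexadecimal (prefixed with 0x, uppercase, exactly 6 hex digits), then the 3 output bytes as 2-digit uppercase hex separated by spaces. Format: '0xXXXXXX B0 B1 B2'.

Answer: 0xA5BD38 A5 BD 38

Derivation:
Sextets: p=41, b=27, 0=52, 4=56
24-bit: (41<<18) | (27<<12) | (52<<6) | 56
      = 0xA40000 | 0x01B000 | 0x000D00 | 0x000038
      = 0xA5BD38
Bytes: (v>>16)&0xFF=A5, (v>>8)&0xFF=BD, v&0xFF=38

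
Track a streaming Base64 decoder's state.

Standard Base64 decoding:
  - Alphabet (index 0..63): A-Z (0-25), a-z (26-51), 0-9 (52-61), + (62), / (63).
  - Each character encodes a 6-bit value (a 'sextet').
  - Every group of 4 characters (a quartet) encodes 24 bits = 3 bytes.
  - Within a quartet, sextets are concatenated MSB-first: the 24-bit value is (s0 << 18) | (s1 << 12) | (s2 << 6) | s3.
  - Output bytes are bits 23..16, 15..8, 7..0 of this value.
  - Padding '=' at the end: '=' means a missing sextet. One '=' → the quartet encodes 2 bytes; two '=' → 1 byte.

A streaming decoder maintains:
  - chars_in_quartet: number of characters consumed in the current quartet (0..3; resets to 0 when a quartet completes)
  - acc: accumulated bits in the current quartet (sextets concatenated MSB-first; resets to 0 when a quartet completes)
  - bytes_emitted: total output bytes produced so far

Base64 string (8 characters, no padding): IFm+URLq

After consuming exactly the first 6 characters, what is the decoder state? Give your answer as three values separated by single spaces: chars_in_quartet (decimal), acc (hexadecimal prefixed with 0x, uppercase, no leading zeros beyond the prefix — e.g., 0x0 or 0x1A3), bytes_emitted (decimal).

Answer: 2 0x511 3

Derivation:
After char 0 ('I'=8): chars_in_quartet=1 acc=0x8 bytes_emitted=0
After char 1 ('F'=5): chars_in_quartet=2 acc=0x205 bytes_emitted=0
After char 2 ('m'=38): chars_in_quartet=3 acc=0x8166 bytes_emitted=0
After char 3 ('+'=62): chars_in_quartet=4 acc=0x2059BE -> emit 20 59 BE, reset; bytes_emitted=3
After char 4 ('U'=20): chars_in_quartet=1 acc=0x14 bytes_emitted=3
After char 5 ('R'=17): chars_in_quartet=2 acc=0x511 bytes_emitted=3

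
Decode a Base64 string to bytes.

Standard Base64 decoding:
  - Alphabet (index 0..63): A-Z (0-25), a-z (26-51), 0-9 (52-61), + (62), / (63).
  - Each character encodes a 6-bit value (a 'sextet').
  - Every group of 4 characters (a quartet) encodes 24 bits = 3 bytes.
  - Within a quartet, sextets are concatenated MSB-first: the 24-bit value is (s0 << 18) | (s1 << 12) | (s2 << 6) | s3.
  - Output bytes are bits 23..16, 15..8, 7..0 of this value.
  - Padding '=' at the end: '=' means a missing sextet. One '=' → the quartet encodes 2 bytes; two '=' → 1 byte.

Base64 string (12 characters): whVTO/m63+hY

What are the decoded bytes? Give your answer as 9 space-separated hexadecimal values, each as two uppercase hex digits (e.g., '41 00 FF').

After char 0 ('w'=48): chars_in_quartet=1 acc=0x30 bytes_emitted=0
After char 1 ('h'=33): chars_in_quartet=2 acc=0xC21 bytes_emitted=0
After char 2 ('V'=21): chars_in_quartet=3 acc=0x30855 bytes_emitted=0
After char 3 ('T'=19): chars_in_quartet=4 acc=0xC21553 -> emit C2 15 53, reset; bytes_emitted=3
After char 4 ('O'=14): chars_in_quartet=1 acc=0xE bytes_emitted=3
After char 5 ('/'=63): chars_in_quartet=2 acc=0x3BF bytes_emitted=3
After char 6 ('m'=38): chars_in_quartet=3 acc=0xEFE6 bytes_emitted=3
After char 7 ('6'=58): chars_in_quartet=4 acc=0x3BF9BA -> emit 3B F9 BA, reset; bytes_emitted=6
After char 8 ('3'=55): chars_in_quartet=1 acc=0x37 bytes_emitted=6
After char 9 ('+'=62): chars_in_quartet=2 acc=0xDFE bytes_emitted=6
After char 10 ('h'=33): chars_in_quartet=3 acc=0x37FA1 bytes_emitted=6
After char 11 ('Y'=24): chars_in_quartet=4 acc=0xDFE858 -> emit DF E8 58, reset; bytes_emitted=9

Answer: C2 15 53 3B F9 BA DF E8 58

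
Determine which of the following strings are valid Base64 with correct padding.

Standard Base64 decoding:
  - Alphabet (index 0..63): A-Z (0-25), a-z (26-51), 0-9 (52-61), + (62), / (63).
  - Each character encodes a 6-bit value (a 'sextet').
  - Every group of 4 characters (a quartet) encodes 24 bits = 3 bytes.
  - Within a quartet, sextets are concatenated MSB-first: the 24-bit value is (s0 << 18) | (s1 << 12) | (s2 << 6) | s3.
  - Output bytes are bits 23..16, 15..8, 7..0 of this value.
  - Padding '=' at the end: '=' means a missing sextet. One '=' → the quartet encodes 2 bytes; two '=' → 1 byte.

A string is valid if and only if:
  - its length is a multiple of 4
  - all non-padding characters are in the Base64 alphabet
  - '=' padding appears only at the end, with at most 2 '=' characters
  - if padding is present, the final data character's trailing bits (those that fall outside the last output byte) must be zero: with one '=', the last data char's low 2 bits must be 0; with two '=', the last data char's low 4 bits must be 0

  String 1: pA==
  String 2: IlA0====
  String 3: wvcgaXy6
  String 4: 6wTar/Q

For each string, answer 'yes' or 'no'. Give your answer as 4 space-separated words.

Answer: yes no yes no

Derivation:
String 1: 'pA==' → valid
String 2: 'IlA0====' → invalid (4 pad chars (max 2))
String 3: 'wvcgaXy6' → valid
String 4: '6wTar/Q' → invalid (len=7 not mult of 4)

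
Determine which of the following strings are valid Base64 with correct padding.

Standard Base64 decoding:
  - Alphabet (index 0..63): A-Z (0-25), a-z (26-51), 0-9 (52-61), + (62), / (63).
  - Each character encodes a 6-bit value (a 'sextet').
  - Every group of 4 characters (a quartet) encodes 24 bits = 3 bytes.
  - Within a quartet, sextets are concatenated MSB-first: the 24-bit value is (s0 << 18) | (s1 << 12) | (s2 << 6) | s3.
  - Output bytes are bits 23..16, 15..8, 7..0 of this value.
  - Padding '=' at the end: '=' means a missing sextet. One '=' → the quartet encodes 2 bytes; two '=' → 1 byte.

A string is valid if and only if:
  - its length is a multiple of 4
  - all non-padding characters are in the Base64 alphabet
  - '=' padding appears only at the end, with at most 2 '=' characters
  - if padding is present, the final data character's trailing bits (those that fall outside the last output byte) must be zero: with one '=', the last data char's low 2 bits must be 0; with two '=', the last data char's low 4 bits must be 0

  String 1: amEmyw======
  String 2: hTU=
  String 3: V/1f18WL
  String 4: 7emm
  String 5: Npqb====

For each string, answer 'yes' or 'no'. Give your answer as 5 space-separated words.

Answer: no yes yes yes no

Derivation:
String 1: 'amEmyw======' → invalid (6 pad chars (max 2))
String 2: 'hTU=' → valid
String 3: 'V/1f18WL' → valid
String 4: '7emm' → valid
String 5: 'Npqb====' → invalid (4 pad chars (max 2))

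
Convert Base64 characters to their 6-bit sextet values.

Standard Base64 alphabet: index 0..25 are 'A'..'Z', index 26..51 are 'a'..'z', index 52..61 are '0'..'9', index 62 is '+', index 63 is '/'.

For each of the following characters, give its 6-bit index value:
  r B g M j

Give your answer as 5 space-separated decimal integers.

Answer: 43 1 32 12 35

Derivation:
'r': a..z range, 26 + ord('r') − ord('a') = 43
'B': A..Z range, ord('B') − ord('A') = 1
'g': a..z range, 26 + ord('g') − ord('a') = 32
'M': A..Z range, ord('M') − ord('A') = 12
'j': a..z range, 26 + ord('j') − ord('a') = 35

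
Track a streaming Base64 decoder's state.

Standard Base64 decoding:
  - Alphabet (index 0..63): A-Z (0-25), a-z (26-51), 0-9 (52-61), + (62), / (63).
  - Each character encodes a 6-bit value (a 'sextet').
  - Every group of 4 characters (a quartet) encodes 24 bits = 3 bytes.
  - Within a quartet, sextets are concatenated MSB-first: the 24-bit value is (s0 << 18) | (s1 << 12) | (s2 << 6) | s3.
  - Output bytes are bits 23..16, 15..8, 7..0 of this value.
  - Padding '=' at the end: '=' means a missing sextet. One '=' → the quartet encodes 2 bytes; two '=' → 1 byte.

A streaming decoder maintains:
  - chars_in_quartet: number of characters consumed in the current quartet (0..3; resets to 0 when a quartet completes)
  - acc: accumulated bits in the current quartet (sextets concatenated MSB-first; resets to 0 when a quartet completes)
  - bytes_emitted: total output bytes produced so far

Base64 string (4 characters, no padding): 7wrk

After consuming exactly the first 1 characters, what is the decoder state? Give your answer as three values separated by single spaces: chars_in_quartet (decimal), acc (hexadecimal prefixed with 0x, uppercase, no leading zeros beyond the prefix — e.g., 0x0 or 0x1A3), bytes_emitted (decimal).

After char 0 ('7'=59): chars_in_quartet=1 acc=0x3B bytes_emitted=0

Answer: 1 0x3B 0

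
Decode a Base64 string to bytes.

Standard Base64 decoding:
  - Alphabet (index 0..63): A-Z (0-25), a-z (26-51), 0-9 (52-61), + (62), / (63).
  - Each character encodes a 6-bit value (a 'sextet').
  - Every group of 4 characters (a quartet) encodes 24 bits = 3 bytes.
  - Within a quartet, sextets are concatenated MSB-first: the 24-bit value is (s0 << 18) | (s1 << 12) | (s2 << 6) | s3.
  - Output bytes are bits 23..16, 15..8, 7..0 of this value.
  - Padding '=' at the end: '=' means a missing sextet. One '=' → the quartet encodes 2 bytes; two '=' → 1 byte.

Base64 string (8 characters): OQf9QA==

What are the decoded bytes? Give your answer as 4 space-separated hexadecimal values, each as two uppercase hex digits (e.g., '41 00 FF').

After char 0 ('O'=14): chars_in_quartet=1 acc=0xE bytes_emitted=0
After char 1 ('Q'=16): chars_in_quartet=2 acc=0x390 bytes_emitted=0
After char 2 ('f'=31): chars_in_quartet=3 acc=0xE41F bytes_emitted=0
After char 3 ('9'=61): chars_in_quartet=4 acc=0x3907FD -> emit 39 07 FD, reset; bytes_emitted=3
After char 4 ('Q'=16): chars_in_quartet=1 acc=0x10 bytes_emitted=3
After char 5 ('A'=0): chars_in_quartet=2 acc=0x400 bytes_emitted=3
Padding '==': partial quartet acc=0x400 -> emit 40; bytes_emitted=4

Answer: 39 07 FD 40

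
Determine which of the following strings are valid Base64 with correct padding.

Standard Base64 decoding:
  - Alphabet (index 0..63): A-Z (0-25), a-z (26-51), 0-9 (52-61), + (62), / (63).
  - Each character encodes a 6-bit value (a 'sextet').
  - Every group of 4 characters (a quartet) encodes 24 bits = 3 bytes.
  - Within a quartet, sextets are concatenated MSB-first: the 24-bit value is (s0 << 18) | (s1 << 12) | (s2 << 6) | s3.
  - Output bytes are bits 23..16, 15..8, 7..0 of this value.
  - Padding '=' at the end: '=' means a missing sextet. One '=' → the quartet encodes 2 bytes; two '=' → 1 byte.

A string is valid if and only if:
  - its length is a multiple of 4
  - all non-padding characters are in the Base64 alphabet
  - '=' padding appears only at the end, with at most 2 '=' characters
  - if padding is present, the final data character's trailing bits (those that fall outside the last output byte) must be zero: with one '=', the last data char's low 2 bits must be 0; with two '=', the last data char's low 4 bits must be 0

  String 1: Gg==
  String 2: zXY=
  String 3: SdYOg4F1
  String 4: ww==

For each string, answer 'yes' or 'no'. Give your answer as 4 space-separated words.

String 1: 'Gg==' → valid
String 2: 'zXY=' → valid
String 3: 'SdYOg4F1' → valid
String 4: 'ww==' → valid

Answer: yes yes yes yes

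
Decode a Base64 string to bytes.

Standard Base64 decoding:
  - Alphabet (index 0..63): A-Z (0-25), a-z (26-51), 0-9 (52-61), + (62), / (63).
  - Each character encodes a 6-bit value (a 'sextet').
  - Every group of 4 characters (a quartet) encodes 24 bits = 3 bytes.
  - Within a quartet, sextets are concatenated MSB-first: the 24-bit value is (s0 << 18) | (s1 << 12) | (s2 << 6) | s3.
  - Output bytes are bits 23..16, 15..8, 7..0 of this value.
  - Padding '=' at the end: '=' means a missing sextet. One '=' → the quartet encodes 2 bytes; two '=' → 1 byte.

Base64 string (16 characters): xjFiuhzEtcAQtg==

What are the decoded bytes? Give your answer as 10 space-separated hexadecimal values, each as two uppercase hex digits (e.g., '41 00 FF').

After char 0 ('x'=49): chars_in_quartet=1 acc=0x31 bytes_emitted=0
After char 1 ('j'=35): chars_in_quartet=2 acc=0xC63 bytes_emitted=0
After char 2 ('F'=5): chars_in_quartet=3 acc=0x318C5 bytes_emitted=0
After char 3 ('i'=34): chars_in_quartet=4 acc=0xC63162 -> emit C6 31 62, reset; bytes_emitted=3
After char 4 ('u'=46): chars_in_quartet=1 acc=0x2E bytes_emitted=3
After char 5 ('h'=33): chars_in_quartet=2 acc=0xBA1 bytes_emitted=3
After char 6 ('z'=51): chars_in_quartet=3 acc=0x2E873 bytes_emitted=3
After char 7 ('E'=4): chars_in_quartet=4 acc=0xBA1CC4 -> emit BA 1C C4, reset; bytes_emitted=6
After char 8 ('t'=45): chars_in_quartet=1 acc=0x2D bytes_emitted=6
After char 9 ('c'=28): chars_in_quartet=2 acc=0xB5C bytes_emitted=6
After char 10 ('A'=0): chars_in_quartet=3 acc=0x2D700 bytes_emitted=6
After char 11 ('Q'=16): chars_in_quartet=4 acc=0xB5C010 -> emit B5 C0 10, reset; bytes_emitted=9
After char 12 ('t'=45): chars_in_quartet=1 acc=0x2D bytes_emitted=9
After char 13 ('g'=32): chars_in_quartet=2 acc=0xB60 bytes_emitted=9
Padding '==': partial quartet acc=0xB60 -> emit B6; bytes_emitted=10

Answer: C6 31 62 BA 1C C4 B5 C0 10 B6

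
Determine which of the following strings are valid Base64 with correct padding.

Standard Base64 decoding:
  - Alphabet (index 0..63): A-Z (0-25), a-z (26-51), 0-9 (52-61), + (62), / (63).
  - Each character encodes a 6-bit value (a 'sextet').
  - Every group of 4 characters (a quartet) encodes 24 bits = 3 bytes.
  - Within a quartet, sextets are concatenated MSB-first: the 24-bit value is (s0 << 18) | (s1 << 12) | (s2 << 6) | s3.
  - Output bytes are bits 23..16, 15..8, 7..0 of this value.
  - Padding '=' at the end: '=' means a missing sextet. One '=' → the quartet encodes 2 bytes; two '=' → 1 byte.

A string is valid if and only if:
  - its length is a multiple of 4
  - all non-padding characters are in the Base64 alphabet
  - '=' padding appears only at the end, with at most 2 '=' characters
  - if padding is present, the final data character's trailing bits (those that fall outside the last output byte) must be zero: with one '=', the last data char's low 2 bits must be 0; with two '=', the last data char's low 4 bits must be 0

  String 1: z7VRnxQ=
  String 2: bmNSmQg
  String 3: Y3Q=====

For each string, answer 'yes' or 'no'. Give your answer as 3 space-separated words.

Answer: yes no no

Derivation:
String 1: 'z7VRnxQ=' → valid
String 2: 'bmNSmQg' → invalid (len=7 not mult of 4)
String 3: 'Y3Q=====' → invalid (5 pad chars (max 2))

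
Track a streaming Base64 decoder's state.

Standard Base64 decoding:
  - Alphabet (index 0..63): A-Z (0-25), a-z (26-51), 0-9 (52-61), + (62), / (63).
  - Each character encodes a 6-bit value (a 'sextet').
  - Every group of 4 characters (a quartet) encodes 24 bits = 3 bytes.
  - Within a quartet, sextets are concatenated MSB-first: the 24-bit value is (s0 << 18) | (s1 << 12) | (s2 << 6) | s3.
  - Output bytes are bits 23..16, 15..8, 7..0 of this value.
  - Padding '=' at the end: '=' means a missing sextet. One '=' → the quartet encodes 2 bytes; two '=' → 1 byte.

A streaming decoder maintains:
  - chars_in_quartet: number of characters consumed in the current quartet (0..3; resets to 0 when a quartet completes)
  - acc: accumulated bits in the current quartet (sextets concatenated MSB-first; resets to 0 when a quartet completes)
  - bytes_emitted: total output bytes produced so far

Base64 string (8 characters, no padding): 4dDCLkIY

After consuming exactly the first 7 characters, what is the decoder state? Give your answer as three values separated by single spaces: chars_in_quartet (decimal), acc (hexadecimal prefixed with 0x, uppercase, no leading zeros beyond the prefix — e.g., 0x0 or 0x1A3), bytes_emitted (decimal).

After char 0 ('4'=56): chars_in_quartet=1 acc=0x38 bytes_emitted=0
After char 1 ('d'=29): chars_in_quartet=2 acc=0xE1D bytes_emitted=0
After char 2 ('D'=3): chars_in_quartet=3 acc=0x38743 bytes_emitted=0
After char 3 ('C'=2): chars_in_quartet=4 acc=0xE1D0C2 -> emit E1 D0 C2, reset; bytes_emitted=3
After char 4 ('L'=11): chars_in_quartet=1 acc=0xB bytes_emitted=3
After char 5 ('k'=36): chars_in_quartet=2 acc=0x2E4 bytes_emitted=3
After char 6 ('I'=8): chars_in_quartet=3 acc=0xB908 bytes_emitted=3

Answer: 3 0xB908 3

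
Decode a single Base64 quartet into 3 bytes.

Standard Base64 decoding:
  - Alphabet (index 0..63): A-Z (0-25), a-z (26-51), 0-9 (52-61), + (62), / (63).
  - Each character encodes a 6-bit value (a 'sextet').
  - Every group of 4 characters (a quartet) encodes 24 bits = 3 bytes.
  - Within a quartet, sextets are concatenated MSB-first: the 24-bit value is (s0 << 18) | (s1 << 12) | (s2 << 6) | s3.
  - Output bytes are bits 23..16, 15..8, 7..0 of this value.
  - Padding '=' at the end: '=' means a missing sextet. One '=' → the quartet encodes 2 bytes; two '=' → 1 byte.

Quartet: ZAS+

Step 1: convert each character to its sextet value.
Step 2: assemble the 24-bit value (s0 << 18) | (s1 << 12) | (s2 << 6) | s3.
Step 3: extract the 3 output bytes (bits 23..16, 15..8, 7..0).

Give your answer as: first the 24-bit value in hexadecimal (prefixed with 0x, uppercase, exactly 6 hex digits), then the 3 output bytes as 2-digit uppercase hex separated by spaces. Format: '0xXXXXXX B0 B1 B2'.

Answer: 0x6404BE 64 04 BE

Derivation:
Sextets: Z=25, A=0, S=18, +=62
24-bit: (25<<18) | (0<<12) | (18<<6) | 62
      = 0x640000 | 0x000000 | 0x000480 | 0x00003E
      = 0x6404BE
Bytes: (v>>16)&0xFF=64, (v>>8)&0xFF=04, v&0xFF=BE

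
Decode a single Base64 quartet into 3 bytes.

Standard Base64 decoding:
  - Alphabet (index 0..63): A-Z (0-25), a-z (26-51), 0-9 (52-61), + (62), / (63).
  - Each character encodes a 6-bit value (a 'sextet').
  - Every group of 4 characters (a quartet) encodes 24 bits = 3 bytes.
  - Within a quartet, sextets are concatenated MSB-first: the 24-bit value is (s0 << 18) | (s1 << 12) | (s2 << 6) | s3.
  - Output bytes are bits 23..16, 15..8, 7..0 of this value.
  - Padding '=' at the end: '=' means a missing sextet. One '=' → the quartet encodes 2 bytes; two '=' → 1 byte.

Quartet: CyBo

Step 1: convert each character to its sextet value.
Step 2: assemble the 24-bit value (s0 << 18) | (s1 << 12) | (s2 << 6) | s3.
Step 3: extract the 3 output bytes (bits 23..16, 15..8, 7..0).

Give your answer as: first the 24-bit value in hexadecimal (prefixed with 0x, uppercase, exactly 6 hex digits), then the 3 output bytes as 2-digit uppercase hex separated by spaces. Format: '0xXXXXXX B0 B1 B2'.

Sextets: C=2, y=50, B=1, o=40
24-bit: (2<<18) | (50<<12) | (1<<6) | 40
      = 0x080000 | 0x032000 | 0x000040 | 0x000028
      = 0x0B2068
Bytes: (v>>16)&0xFF=0B, (v>>8)&0xFF=20, v&0xFF=68

Answer: 0x0B2068 0B 20 68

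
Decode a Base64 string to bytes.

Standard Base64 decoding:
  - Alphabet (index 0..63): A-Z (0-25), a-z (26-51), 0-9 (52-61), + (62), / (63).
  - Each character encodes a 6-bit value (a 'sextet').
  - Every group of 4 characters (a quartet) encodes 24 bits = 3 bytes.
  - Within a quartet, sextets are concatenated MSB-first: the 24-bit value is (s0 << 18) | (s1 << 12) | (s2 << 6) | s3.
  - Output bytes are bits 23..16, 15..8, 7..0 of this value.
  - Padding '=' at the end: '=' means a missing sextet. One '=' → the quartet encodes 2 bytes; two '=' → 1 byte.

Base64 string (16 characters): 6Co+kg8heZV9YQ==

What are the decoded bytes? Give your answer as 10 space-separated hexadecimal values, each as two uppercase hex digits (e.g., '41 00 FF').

Answer: E8 2A 3E 92 0F 21 79 95 7D 61

Derivation:
After char 0 ('6'=58): chars_in_quartet=1 acc=0x3A bytes_emitted=0
After char 1 ('C'=2): chars_in_quartet=2 acc=0xE82 bytes_emitted=0
After char 2 ('o'=40): chars_in_quartet=3 acc=0x3A0A8 bytes_emitted=0
After char 3 ('+'=62): chars_in_quartet=4 acc=0xE82A3E -> emit E8 2A 3E, reset; bytes_emitted=3
After char 4 ('k'=36): chars_in_quartet=1 acc=0x24 bytes_emitted=3
After char 5 ('g'=32): chars_in_quartet=2 acc=0x920 bytes_emitted=3
After char 6 ('8'=60): chars_in_quartet=3 acc=0x2483C bytes_emitted=3
After char 7 ('h'=33): chars_in_quartet=4 acc=0x920F21 -> emit 92 0F 21, reset; bytes_emitted=6
After char 8 ('e'=30): chars_in_quartet=1 acc=0x1E bytes_emitted=6
After char 9 ('Z'=25): chars_in_quartet=2 acc=0x799 bytes_emitted=6
After char 10 ('V'=21): chars_in_quartet=3 acc=0x1E655 bytes_emitted=6
After char 11 ('9'=61): chars_in_quartet=4 acc=0x79957D -> emit 79 95 7D, reset; bytes_emitted=9
After char 12 ('Y'=24): chars_in_quartet=1 acc=0x18 bytes_emitted=9
After char 13 ('Q'=16): chars_in_quartet=2 acc=0x610 bytes_emitted=9
Padding '==': partial quartet acc=0x610 -> emit 61; bytes_emitted=10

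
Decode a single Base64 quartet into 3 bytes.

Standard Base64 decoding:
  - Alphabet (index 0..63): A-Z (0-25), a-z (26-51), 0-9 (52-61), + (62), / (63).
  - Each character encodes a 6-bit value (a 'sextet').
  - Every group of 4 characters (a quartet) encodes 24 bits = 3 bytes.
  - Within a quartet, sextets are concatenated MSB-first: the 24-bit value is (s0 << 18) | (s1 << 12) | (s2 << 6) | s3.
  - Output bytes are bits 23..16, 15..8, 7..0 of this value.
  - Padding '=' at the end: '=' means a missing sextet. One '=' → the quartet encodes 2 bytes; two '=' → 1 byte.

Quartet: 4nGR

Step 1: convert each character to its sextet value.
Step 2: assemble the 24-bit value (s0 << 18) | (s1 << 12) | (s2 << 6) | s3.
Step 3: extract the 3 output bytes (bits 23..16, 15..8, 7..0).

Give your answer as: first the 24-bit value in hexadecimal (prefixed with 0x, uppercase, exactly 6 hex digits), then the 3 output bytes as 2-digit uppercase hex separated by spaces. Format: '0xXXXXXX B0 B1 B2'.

Sextets: 4=56, n=39, G=6, R=17
24-bit: (56<<18) | (39<<12) | (6<<6) | 17
      = 0xE00000 | 0x027000 | 0x000180 | 0x000011
      = 0xE27191
Bytes: (v>>16)&0xFF=E2, (v>>8)&0xFF=71, v&0xFF=91

Answer: 0xE27191 E2 71 91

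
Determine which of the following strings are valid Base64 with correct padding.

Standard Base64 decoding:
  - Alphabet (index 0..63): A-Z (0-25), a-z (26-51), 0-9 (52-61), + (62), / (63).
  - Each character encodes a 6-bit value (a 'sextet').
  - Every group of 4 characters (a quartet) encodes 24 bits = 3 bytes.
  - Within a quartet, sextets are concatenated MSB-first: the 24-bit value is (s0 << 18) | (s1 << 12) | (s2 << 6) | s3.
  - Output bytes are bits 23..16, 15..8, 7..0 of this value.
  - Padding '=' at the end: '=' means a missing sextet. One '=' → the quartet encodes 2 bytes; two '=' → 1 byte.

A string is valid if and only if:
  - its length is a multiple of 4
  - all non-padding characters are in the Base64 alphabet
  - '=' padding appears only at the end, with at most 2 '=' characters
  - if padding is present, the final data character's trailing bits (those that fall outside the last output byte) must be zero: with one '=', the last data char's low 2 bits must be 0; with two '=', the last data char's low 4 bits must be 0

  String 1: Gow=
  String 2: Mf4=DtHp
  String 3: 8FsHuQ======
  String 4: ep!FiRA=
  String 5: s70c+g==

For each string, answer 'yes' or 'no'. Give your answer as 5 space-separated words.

Answer: yes no no no yes

Derivation:
String 1: 'Gow=' → valid
String 2: 'Mf4=DtHp' → invalid (bad char(s): ['=']; '=' in middle)
String 3: '8FsHuQ======' → invalid (6 pad chars (max 2))
String 4: 'ep!FiRA=' → invalid (bad char(s): ['!'])
String 5: 's70c+g==' → valid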